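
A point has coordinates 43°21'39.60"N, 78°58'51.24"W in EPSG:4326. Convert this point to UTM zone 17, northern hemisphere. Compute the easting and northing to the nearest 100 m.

Zone 17 central meridian λ₀ = 6×17 − 183 = -81°; Δλ = +2.0191°.
Transverse Mercator on WGS84 with k₀ = 0.9996 gives E = 663608.758 m, N = 4802884.223 m.

E 663600 m, N 4802900 m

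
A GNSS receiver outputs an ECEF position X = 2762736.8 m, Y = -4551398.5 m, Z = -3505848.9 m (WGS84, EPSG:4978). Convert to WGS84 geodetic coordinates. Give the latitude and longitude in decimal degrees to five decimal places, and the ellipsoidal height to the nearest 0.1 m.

lat -33.54040°, lon -58.74190°, h 3219.6 m

λ = atan2(Y, X) = -58.74190049°; p = √(X²+Y²) = 5324278.6 m.
Bowring's method on WGS84 (a = 6378137 m, b = 6356752.314 m) gives φ = -33.54039988°, h = 3219.626 m.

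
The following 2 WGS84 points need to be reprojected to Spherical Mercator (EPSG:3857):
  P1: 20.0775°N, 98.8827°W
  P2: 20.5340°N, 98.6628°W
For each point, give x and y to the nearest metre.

Web Mercator: x = R·λ, y = R·ln tan(π/4+φ/2), R = 6378137 m.
P1 (20.0775°, -98.8827°) → (-11007571.812, 2282214.129) m.
P2 (20.5340°, -98.6628°) → (-10983092.656, 2336399.016) m.

P1: x -11007572 m, y 2282214 m; P2: x -10983093 m, y 2336399 m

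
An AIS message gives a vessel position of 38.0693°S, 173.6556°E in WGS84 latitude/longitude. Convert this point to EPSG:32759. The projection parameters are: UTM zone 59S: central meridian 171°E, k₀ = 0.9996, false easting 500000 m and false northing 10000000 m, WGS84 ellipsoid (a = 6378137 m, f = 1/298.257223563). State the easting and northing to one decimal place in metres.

E 732955.2 m, N 5783165.7 m

Zone 59 central meridian λ₀ = 6×59 − 183 = 171°; Δλ = +2.6556°.
Transverse Mercator on WGS84 with k₀ = 0.9996 gives E = 732955.183 m, N = 5783165.747 m.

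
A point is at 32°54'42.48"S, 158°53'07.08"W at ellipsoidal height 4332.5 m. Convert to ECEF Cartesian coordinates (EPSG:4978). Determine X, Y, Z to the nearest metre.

WGS84: a = 6378137 m, e² = 0.006694380; N(φ) = a/√(1−e²sin²φ) = 6384449.097 m.
X = (N+h)·cosφ·cosλ = -5003338.362 m; Y = (N+h)·cosφ·sinλ = -1932102.547 m; Z = (N(1−e²)+h)·sinφ = -3448104.969 m.

X -5003338 m, Y -1932103 m, Z -3448105 m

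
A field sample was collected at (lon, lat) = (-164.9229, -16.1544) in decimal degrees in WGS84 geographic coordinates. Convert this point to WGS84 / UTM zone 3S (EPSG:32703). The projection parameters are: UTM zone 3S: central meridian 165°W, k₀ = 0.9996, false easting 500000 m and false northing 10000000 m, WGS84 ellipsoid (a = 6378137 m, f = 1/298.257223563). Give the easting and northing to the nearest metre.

E 508243 m, N 8213984 m

Zone 3 central meridian λ₀ = 6×3 − 183 = -165°; Δλ = +0.0771°.
Transverse Mercator on WGS84 with k₀ = 0.9996 gives E = 508242.688 m, N = 8213984.091 m.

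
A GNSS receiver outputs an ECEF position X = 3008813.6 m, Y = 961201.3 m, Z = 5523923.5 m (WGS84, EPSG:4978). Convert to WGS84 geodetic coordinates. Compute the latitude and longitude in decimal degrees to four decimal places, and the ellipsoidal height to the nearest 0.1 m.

λ = atan2(Y, X) = 17.71670006°; p = √(X²+Y²) = 3158617.9 m.
Bowring's method on WGS84 (a = 6378137 m, b = 6356752.314 m) gives φ = 60.40429994°, h = 1220.779 m.

lat 60.4043°, lon 17.7167°, h 1220.8 m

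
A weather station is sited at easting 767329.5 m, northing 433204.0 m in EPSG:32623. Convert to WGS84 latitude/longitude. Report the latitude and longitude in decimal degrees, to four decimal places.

lat 3.9158°, lon -42.5927°

Zone 23N: λ₀ = -45°, k₀ = 0.9996, false easting 500000 m.
Meridian distance M = (N − FN)/k₀ = 433377.4 m.
Inverse transverse Mercator on WGS84 gives φ = 3.91579997°, λ = -42.59269994°.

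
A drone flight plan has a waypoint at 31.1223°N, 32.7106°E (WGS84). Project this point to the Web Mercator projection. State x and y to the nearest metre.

x 3641327 m, y 3648642 m

Web Mercator is spherical with R = a = 6378137 m.
x = R·λ = 6378137 × 0.570907670 = 3641327.336 m.
y = R·ln tan(π/4 + φ/2) = 6378137 × 0.572054556 = 3648642.333 m.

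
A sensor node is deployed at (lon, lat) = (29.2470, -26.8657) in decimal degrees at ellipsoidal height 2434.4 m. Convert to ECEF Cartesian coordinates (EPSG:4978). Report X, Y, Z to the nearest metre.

WGS84: a = 6378137 m, e² = 0.006694380; N(φ) = a/√(1−e²sin²φ) = 6382501.213 m.
X = (N+h)·cosφ·cosλ = 4969706.849 m; Y = (N+h)·cosφ·sinλ = 2782827.749 m; Z = (N(1−e²)+h)·sinφ = -2866048.914 m.

X 4969707 m, Y 2782828 m, Z -2866049 m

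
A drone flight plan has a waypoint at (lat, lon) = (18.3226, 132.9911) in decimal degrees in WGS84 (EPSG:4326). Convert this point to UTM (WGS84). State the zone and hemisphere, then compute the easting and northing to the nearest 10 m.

Zone 53N: E 287690 m, N 2027050 m

Longitude 132.9911° lies in the 6° band [132°, 138°), giving zone 53; latitude is north of the equator, so 53N.
Zone 53 central meridian λ₀ = 6×53 − 183 = 135°; Δλ = -2.0089°.
Transverse Mercator on WGS84 with k₀ = 0.9996 gives E = 287687.499 m, N = 2027047.777 m.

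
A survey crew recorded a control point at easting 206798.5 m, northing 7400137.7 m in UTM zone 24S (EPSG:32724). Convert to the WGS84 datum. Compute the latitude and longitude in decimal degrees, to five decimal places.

lat -23.48250°, lon -41.87050°

Zone 24S: λ₀ = -39°, k₀ = 0.9996, false easting 500000 m, false northing 10000000 m.
Meridian distance M = (N − FN)/k₀ = -2600902.7 m.
Inverse transverse Mercator on WGS84 gives φ = -23.48250011°, λ = -41.87049965°.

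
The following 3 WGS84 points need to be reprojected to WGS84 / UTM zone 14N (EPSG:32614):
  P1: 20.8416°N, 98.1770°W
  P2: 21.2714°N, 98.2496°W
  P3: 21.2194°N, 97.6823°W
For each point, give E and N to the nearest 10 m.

UTM zone 14N: λ₀ = -99°, k₀ = 0.9996.
P1 (20.8416°, -98.1770°) → (585625.542, 2304836.045) m.
P2 (21.2714°, -98.2496°) → (577847.983, 2352369.651) m.
P3 (21.2194°, -97.6823°) → (636754.830, 2346998.793) m.

P1: E 585630 m, N 2304840 m; P2: E 577850 m, N 2352370 m; P3: E 636750 m, N 2347000 m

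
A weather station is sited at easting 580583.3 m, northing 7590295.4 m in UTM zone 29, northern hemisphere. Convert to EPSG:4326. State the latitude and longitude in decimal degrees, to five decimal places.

Zone 29N: λ₀ = -9°, k₀ = 0.9996, false easting 500000 m.
Meridian distance M = (N − FN)/k₀ = 7593332.7 m.
Inverse transverse Mercator on WGS84 gives φ = 68.41390003°, λ = -7.03699951°.

lat 68.41390°, lon -7.03700°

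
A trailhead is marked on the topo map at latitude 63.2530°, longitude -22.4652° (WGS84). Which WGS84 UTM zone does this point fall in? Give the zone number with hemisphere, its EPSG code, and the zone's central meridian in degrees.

Zone 27N (EPSG:32627), central meridian -21°

UTM zone = ⌊(λ + 180)/6⌋ + 1; -22.4652° ∈ [-24°, -18°) → zone 27.
Hemisphere: N (φ ≥ 0).
Central meridian λ₀ = 6×27 − 183 = -21°.
EPSG code: 32627.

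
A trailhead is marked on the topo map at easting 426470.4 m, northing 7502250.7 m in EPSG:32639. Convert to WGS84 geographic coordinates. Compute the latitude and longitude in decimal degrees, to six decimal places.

Zone 39N: λ₀ = 51°, k₀ = 0.9996, false easting 500000 m.
Meridian distance M = (N − FN)/k₀ = 7505252.8 m.
Inverse transverse Mercator on WGS84 gives φ = 67.62650035°, λ = 49.26879884°.

lat 67.626500°, lon 49.268799°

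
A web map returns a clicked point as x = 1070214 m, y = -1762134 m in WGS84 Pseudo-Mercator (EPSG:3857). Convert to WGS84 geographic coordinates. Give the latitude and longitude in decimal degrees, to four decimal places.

R = 6378137 m. λ = x/R = 9.61389593°.
φ = 2·arctan(exp(y/R)) − 90° = 2·arctan(0.75860) − 90° = -15.63190305°.

lat -15.6319°, lon 9.6139°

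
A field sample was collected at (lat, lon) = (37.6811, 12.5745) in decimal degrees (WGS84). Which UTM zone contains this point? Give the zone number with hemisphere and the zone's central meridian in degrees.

UTM zone = ⌊(λ + 180)/6⌋ + 1; 12.5745° ∈ [12°, 18°) → zone 33.
Hemisphere: N (φ ≥ 0).
Central meridian λ₀ = 6×33 − 183 = 15°.

Zone 33N, central meridian 15°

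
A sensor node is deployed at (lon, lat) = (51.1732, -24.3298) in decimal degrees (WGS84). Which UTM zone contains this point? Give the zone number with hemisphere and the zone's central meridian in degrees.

Zone 39S, central meridian 51°

UTM zone = ⌊(λ + 180)/6⌋ + 1; 51.1732° ∈ [48°, 54°) → zone 39.
Hemisphere: S (φ < 0).
Central meridian λ₀ = 6×39 − 183 = 51°.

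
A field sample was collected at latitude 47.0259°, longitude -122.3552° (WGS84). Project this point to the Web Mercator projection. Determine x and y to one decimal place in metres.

Web Mercator is spherical with R = a = 6378137 m.
x = R·λ = 6378137 × -2.135501097 = -13620518.560 m.
y = R·ln tan(π/4 + φ/2) = 6378137 × 0.932294593 = 5946302.637 m.

x -13620518.6 m, y 5946302.6 m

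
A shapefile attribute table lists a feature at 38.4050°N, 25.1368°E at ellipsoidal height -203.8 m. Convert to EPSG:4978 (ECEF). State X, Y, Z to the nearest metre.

WGS84: a = 6378137 m, e² = 0.006694380; N(φ) = a/√(1−e²sin²φ) = 6386391.717 m.
X = (N+h)·cosφ·cosλ = 4530525.198 m; Y = (N+h)·cosφ·sinλ = 2125802.535 m; Z = (N(1−e²)+h)·sinφ = 3940644.373 m.

X 4530525 m, Y 2125803 m, Z 3940644 m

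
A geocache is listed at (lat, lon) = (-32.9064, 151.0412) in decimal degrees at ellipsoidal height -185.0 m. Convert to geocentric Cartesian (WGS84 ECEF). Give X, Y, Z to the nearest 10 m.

WGS84: a = 6378137 m, e² = 0.006694380; N(φ) = a/√(1−e²sin²φ) = 6384447.256 m.
X = (N+h)·cosφ·cosλ = -4689799.265 m; Y = (N+h)·cosφ·sinλ = 2595191.443 m; Z = (N(1−e²)+h)·sinφ = -3445147.636 m.

X -4689800 m, Y 2595190 m, Z -3445150 m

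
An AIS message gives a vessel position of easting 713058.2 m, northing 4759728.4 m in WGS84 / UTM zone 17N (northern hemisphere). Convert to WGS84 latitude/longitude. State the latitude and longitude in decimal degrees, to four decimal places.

lat 42.9604°, lon -78.3878°

Zone 17N: λ₀ = -81°, k₀ = 0.9996, false easting 500000 m.
Meridian distance M = (N − FN)/k₀ = 4761633.1 m.
Inverse transverse Mercator on WGS84 gives φ = 42.96040016°, λ = -78.38779961°.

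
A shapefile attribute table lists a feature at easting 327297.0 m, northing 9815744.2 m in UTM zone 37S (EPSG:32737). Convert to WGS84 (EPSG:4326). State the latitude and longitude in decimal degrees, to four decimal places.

Zone 37S: λ₀ = 39°, k₀ = 0.9996, false easting 500000 m, false northing 10000000 m.
Meridian distance M = (N − FN)/k₀ = -184329.5 m.
Inverse transverse Mercator on WGS84 gives φ = -1.66639960°, λ = 37.44750045°.

lat -1.6664°, lon 37.4475°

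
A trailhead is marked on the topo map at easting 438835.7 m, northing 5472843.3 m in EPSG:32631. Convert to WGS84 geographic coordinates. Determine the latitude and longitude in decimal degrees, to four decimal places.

Zone 31N: λ₀ = 3°, k₀ = 0.9996, false easting 500000 m.
Meridian distance M = (N − FN)/k₀ = 5475033.3 m.
Inverse transverse Mercator on WGS84 gives φ = 49.40520045°, λ = 2.15690054°.

lat 49.4052°, lon 2.1569°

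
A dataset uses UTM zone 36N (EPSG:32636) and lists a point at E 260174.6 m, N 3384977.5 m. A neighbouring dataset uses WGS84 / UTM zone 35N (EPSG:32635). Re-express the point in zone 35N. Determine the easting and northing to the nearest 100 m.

E 835600 m, N 3387500 m

UTM 36N → geographic: φ = 30.57329983°, λ = 30.49929975°.
UTM 35N (λ₀ = 27°) forward: E = 835643.998 m, N = 3387531.831 m.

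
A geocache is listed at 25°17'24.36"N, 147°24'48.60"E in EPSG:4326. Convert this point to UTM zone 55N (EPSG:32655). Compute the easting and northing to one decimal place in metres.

E 541627.9 m, N 2797134.9 m

Zone 55 central meridian λ₀ = 6×55 − 183 = 147°; Δλ = +0.4135°.
Transverse Mercator on WGS84 with k₀ = 0.9996 gives E = 541627.889 m, N = 2797134.908 m.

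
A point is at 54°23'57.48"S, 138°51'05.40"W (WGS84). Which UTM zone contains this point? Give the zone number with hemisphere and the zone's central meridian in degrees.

Zone 7S, central meridian -141°

UTM zone = ⌊(λ + 180)/6⌋ + 1; -138.8515° ∈ [-144°, -138°) → zone 7.
Hemisphere: S (φ < 0).
Central meridian λ₀ = 6×7 − 183 = -141°.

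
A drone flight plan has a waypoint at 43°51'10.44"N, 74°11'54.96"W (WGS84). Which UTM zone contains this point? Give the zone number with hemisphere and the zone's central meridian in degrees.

UTM zone = ⌊(λ + 180)/6⌋ + 1; -74.1986° ∈ [-78°, -72°) → zone 18.
Hemisphere: N (φ ≥ 0).
Central meridian λ₀ = 6×18 − 183 = -75°.

Zone 18N, central meridian -75°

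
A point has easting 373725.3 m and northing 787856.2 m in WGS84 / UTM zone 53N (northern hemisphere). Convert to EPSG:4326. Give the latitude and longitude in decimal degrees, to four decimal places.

lat 7.1262°, lon 133.8565°

Zone 53N: λ₀ = 135°, k₀ = 0.9996, false easting 500000 m.
Meridian distance M = (N − FN)/k₀ = 788171.5 m.
Inverse transverse Mercator on WGS84 gives φ = 7.12619990°, λ = 133.85649994°.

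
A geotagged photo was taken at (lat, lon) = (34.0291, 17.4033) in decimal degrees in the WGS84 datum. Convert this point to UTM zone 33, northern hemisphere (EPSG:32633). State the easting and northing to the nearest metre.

E 721888 m, N 3767988 m

Zone 33 central meridian λ₀ = 6×33 − 183 = 15°; Δλ = +2.4033°.
Transverse Mercator on WGS84 with k₀ = 0.9996 gives E = 721888.344 m, N = 3767987.675 m.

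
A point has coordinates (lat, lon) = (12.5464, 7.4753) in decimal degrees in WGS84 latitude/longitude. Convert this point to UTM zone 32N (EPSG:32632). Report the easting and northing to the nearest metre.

E 334347 m, N 1387454 m

Zone 32 central meridian λ₀ = 6×32 − 183 = 9°; Δλ = -1.5247°.
Transverse Mercator on WGS84 with k₀ = 0.9996 gives E = 334346.507 m, N = 1387453.553 m.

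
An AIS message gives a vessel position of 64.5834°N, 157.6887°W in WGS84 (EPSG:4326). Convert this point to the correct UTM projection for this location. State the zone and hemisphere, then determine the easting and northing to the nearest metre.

Zone 4N: E 562794 m, N 7162676 m

Longitude -157.6887° lies in the 6° band [-162°, -156°), giving zone 4; latitude is north of the equator, so 4N.
Zone 4 central meridian λ₀ = 6×4 − 183 = -159°; Δλ = +1.3113°.
Transverse Mercator on WGS84 with k₀ = 0.9996 gives E = 562794.445 m, N = 7162675.711 m.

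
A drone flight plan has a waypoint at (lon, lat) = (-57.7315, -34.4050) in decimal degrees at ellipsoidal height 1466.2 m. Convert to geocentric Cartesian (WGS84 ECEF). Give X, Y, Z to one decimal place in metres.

WGS84: a = 6378137 m, e² = 0.006694380; N(φ) = a/√(1−e²sin²φ) = 6384963.969 m.
X = (N+h)·cosφ·cosλ = 2813168.268 m; Y = (N+h)·cosφ·sinλ = -4455413.497 m; Z = (N(1−e²)+h)·sinφ = -3584430.480 m.

X 2813168.3 m, Y -4455413.5 m, Z -3584430.5 m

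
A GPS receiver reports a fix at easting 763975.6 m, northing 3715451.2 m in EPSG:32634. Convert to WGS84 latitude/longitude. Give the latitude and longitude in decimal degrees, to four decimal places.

Zone 34N: λ₀ = 21°, k₀ = 0.9996, false easting 500000 m.
Meridian distance M = (N − FN)/k₀ = 3716938.0 m.
Inverse transverse Mercator on WGS84 gives φ = 33.54609972°, λ = 23.84300052°.

lat 33.5461°, lon 23.8430°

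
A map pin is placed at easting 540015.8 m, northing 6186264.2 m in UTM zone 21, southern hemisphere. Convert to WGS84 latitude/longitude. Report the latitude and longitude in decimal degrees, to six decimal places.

lat -34.464400°, lon -56.564300°

Zone 21S: λ₀ = -57°, k₀ = 0.9996, false easting 500000 m, false northing 10000000 m.
Meridian distance M = (N − FN)/k₀ = -3815261.9 m.
Inverse transverse Mercator on WGS84 gives φ = -34.46440017°, λ = -56.56430010°.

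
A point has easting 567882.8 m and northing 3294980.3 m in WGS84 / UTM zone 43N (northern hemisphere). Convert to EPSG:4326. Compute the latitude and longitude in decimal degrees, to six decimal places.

Zone 43N: λ₀ = 75°, k₀ = 0.9996, false easting 500000 m.
Meridian distance M = (N − FN)/k₀ = 3296298.8 m.
Inverse transverse Mercator on WGS84 gives φ = 29.78330007°, λ = 75.70230046°.

lat 29.783300°, lon 75.702300°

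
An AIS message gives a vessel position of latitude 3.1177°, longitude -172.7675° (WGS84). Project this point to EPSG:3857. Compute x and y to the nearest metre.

Web Mercator is spherical with R = a = 6378137 m.
x = R·λ = 6378137 × -3.015361715 = -19232390.126 m.
y = R·ln tan(π/4 + φ/2) = 6378137 × 0.054441002 = 347232.172 m.

x -19232390 m, y 347232 m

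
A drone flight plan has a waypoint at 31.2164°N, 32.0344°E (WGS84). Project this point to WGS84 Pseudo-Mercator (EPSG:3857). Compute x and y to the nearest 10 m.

x 3566050 m, y 3660880 m

Web Mercator is spherical with R = a = 6378137 m.
x = R·λ = 6378137 × 0.559105754 = 3566053.096 m.
y = R·ln tan(π/4 + φ/2) = 6378137 × 0.573974000 = 3660884.807 m.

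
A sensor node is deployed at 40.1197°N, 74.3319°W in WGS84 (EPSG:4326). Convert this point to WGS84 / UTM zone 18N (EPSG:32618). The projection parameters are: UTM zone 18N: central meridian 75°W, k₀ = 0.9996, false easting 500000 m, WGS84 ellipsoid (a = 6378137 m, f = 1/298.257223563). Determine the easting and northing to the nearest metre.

E 556929 m, N 4441257 m

Zone 18 central meridian λ₀ = 6×18 − 183 = -75°; Δλ = +0.6681°.
Transverse Mercator on WGS84 with k₀ = 0.9996 gives E = 556929.334 m, N = 4441256.771 m.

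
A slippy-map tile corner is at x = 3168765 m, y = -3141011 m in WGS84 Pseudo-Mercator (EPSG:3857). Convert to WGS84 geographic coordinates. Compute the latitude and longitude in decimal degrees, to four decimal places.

R = 6378137 m. λ = x/R = 28.46550031°.
φ = 2·arctan(exp(y/R)) − 90° = 2·arctan(0.61112) − 90° = -27.14029727°.

lat -27.1403°, lon 28.4655°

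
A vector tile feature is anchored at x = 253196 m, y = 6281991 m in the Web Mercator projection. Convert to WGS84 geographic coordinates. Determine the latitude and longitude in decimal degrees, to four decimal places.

lat 49.0420°, lon 2.2745°

R = 6378137 m. λ = x/R = 2.27449837°.
φ = 2·arctan(exp(y/R)) − 90° = 2·arctan(2.67761) − 90° = 49.04200046°.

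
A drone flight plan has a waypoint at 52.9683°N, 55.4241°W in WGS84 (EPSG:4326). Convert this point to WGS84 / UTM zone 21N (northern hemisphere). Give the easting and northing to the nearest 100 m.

E 605800 m, N 5869900 m

Zone 21 central meridian λ₀ = 6×21 − 183 = -57°; Δλ = +1.5759°.
Transverse Mercator on WGS84 with k₀ = 0.9996 gives E = 605833.025 m, N = 5869906.189 m.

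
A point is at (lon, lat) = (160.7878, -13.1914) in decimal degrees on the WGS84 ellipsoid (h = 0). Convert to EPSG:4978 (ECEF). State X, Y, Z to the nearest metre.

WGS84: a = 6378137 m, e² = 0.006694380; N(φ) = a/√(1−e²sin²φ) = 6379249.083 m.
X = (N+h)·cosφ·cosλ = -5865011.881 m; Y = (N+h)·cosφ·sinλ = 2043813.615 m; Z = (N(1−e²)+h)·sinφ = -1446029.336 m.

X -5865012 m, Y 2043814 m, Z -1446029 m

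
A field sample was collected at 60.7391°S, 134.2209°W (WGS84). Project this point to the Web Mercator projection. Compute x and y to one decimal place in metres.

Web Mercator is spherical with R = a = 6378137 m.
x = R·λ = 6378137 × -2.342596630 = -14941402.242 m.
y = R·ln tan(π/4 + φ/2) = 6378137 × -1.343050675 = -8566161.202 m.

x -14941402.2 m, y -8566161.2 m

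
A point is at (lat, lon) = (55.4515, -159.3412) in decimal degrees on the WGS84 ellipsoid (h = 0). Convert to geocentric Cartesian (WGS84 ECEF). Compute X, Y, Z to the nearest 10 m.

WGS84: a = 6378137 m, e² = 0.006694380; N(φ) = a/√(1−e²sin²φ) = 6392669.428 m.
X = (N+h)·cosφ·cosλ = -3392191.564 m; Y = (N+h)·cosφ·sinλ = -1279015.606 m; Z = (N(1−e²)+h)·sinφ = 5230051.497 m.

X -3392190 m, Y -1279020 m, Z 5230050 m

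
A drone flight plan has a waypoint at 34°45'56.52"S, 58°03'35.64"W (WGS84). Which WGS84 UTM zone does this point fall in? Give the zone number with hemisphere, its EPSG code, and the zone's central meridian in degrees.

UTM zone = ⌊(λ + 180)/6⌋ + 1; -58.0599° ∈ [-60°, -54°) → zone 21.
Hemisphere: S (φ < 0).
Central meridian λ₀ = 6×21 − 183 = -57°.
EPSG code: 32721.

Zone 21S (EPSG:32721), central meridian -57°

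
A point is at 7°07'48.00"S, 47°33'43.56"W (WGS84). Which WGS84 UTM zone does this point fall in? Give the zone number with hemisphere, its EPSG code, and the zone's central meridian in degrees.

Zone 23S (EPSG:32723), central meridian -45°

UTM zone = ⌊(λ + 180)/6⌋ + 1; -47.5621° ∈ [-48°, -42°) → zone 23.
Hemisphere: S (φ < 0).
Central meridian λ₀ = 6×23 − 183 = -45°.
EPSG code: 32723.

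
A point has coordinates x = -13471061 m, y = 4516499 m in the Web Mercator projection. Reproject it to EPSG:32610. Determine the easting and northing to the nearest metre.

Web Mercator inverse (R = 6378137 m) → φ = 37.55320128°, λ = -121.01259990°.
UTM 10N forward: E = 675550.871 m, N = 4158099.783 m.

E 675551 m, N 4158100 m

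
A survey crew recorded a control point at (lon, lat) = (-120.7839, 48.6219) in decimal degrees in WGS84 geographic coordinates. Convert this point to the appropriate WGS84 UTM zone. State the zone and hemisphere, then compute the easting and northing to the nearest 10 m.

Longitude -120.7839° lies in the 6° band [-126°, -120°), giving zone 10; latitude is north of the equator, so 10N.
Zone 10 central meridian λ₀ = 6×10 − 183 = -123°; Δλ = +2.2161°.
Transverse Mercator on WGS84 with k₀ = 0.9996 gives E = 663309.426 m, N = 5387795.985 m.

Zone 10N: E 663310 m, N 5387800 m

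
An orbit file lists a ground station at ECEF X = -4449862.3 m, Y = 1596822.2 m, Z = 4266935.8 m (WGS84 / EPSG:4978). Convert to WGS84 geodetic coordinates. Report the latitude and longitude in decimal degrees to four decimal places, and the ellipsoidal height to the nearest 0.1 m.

lat 42.2590°, lon 160.2596°, h -5.5 m

λ = atan2(Y, X) = 160.25959970°; p = √(X²+Y²) = 4727696.7 m.
Bowring's method on WGS84 (a = 6378137 m, b = 6356752.314 m) gives φ = 42.25900001°, h = -5.524 m.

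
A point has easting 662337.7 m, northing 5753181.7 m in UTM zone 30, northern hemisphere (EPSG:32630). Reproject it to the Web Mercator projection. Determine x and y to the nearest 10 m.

Unproject from UTM 30N (λ₀ = -3°) → φ = 51.90569987°, λ = -0.64009984°.
Web Mercator (R = 6378137 m): x = -71255.588 m, y = 6783092.707 m.

x -71260 m, y 6783090 m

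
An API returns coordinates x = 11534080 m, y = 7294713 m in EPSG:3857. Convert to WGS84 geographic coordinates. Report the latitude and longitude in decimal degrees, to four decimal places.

lat 54.6525°, lon 103.6124°

R = 6378137 m. λ = x/R = 103.61240352°.
φ = 2·arctan(exp(y/R)) − 90° = 2·arctan(3.13838) − 90° = 54.65249766°.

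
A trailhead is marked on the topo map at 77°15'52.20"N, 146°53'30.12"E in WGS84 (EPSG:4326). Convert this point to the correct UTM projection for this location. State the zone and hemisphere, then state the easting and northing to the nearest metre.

Longitude 146.8917° lies in the 6° band [144°, 150°), giving zone 55; latitude is north of the equator, so 55N.
Zone 55 central meridian λ₀ = 6×55 − 183 = 147°; Δλ = -0.1083°.
Transverse Mercator on WGS84 with k₀ = 0.9996 gives E = 497334.833 m, N = 8576292.060 m.

Zone 55N: E 497335 m, N 8576292 m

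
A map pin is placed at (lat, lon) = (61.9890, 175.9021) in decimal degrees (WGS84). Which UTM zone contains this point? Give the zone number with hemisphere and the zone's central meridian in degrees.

Zone 60N, central meridian 177°

UTM zone = ⌊(λ + 180)/6⌋ + 1; 175.9021° ∈ [174°, 180°) → zone 60.
Hemisphere: N (φ ≥ 0).
Central meridian λ₀ = 6×60 − 183 = 177°.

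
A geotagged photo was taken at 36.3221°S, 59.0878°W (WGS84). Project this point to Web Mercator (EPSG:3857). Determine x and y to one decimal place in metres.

Web Mercator is spherical with R = a = 6378137 m.
x = R·λ = 6378137 × -1.031276658 = -6577623.808 m.
y = R·ln tan(π/4 + φ/2) = 6378137 × -0.681238554 = -4345032.829 m.

x -6577623.8 m, y -4345032.8 m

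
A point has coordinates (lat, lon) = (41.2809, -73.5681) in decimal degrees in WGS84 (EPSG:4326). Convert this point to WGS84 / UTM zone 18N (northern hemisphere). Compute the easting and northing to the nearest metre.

Zone 18 central meridian λ₀ = 6×18 − 183 = -75°; Δλ = +1.4319°.
Transverse Mercator on WGS84 with k₀ = 0.9996 gives E = 619913.908 m, N = 4570929.075 m.

E 619914 m, N 4570929 m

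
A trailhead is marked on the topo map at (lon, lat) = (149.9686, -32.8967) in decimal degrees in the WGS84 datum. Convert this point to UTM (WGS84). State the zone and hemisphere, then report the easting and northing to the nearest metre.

Zone 55S: E 777688 m, N 6356256 m

Longitude 149.9686° lies in the 6° band [144°, 150°), giving zone 55; latitude is south of the equator, so 55S.
Zone 55 central meridian λ₀ = 6×55 − 183 = 147°; Δλ = +2.9686°.
Transverse Mercator on WGS84 with k₀ = 0.9996 gives E = 777688.278 m, N = 6356255.556 m.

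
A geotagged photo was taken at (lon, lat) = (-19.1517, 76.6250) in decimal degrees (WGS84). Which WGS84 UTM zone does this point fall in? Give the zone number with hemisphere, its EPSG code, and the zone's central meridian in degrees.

Zone 27N (EPSG:32627), central meridian -21°

UTM zone = ⌊(λ + 180)/6⌋ + 1; -19.1517° ∈ [-24°, -18°) → zone 27.
Hemisphere: N (φ ≥ 0).
Central meridian λ₀ = 6×27 − 183 = -21°.
EPSG code: 32627.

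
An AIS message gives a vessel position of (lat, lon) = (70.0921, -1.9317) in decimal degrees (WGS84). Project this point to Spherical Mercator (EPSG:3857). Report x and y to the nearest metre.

x -215036 m, y 11098758 m

Web Mercator is spherical with R = a = 6378137 m.
x = R·λ = 6378137 × -0.033714525 = -215035.860 m.
y = R·ln tan(π/4 + φ/2) = 6378137 × 1.740125438 = 11098758.440 m.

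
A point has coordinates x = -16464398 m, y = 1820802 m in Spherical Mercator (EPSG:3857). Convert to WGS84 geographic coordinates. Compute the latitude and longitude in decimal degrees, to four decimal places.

lat 16.1388°, lon -147.9022°

R = 6378137 m. λ = x/R = -147.90220367°.
φ = 2·arctan(exp(y/R)) − 90° = 2·arctan(1.33039) − 90° = 16.13879840°.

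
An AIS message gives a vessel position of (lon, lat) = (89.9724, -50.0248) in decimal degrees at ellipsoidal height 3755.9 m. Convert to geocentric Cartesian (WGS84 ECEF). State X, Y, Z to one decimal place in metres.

X 1978.9 m, Y 4108163.1 m, Z -4867439.9 m

WGS84: a = 6378137 m, e² = 0.006694380; N(φ) = a/√(1−e²sin²φ) = 6390711.198 m.
X = (N+h)·cosφ·cosλ = 1978.947 m; Y = (N+h)·cosφ·sinλ = 4108163.108 m; Z = (N(1−e²)+h)·sinφ = -4867439.932 m.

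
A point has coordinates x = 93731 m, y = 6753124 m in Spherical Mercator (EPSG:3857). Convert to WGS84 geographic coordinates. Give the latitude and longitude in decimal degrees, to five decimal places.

lat 51.73930°, lon 0.84200°

R = 6378137 m. λ = x/R = 0.84199990°.
φ = 2·arctan(exp(y/R)) − 90° = 2·arctan(2.88289) − 90° = 51.73929933°.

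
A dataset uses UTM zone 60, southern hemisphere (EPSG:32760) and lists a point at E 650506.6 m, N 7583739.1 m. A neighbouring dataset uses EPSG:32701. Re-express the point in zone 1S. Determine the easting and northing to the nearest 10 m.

E 30140 m, N 7577510 m

UTM 60S → geographic: φ = -21.84390017°, λ = 178.45639994°.
UTM 1S (λ₀ = -177°) forward: E = 30135.681 m, N = 7577508.956 m.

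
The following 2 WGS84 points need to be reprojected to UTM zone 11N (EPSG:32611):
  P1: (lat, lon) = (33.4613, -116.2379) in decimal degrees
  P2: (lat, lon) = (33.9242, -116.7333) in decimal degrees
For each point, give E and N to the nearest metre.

P1: E 570820 m, N 3702688 m; P2: E 524651 m, N 3753783 m

UTM zone 11N: λ₀ = -117°, k₀ = 0.9996.
P1 (33.4613°, -116.2379°) → (570820.252, 3702688.307) m.
P2 (33.9242°, -116.7333°) → (524651.056, 3753783.495) m.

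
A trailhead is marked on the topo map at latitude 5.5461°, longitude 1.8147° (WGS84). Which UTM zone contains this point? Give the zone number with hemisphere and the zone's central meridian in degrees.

Zone 31N, central meridian 3°

UTM zone = ⌊(λ + 180)/6⌋ + 1; 1.8147° ∈ [0°, 6°) → zone 31.
Hemisphere: N (φ ≥ 0).
Central meridian λ₀ = 6×31 − 183 = 3°.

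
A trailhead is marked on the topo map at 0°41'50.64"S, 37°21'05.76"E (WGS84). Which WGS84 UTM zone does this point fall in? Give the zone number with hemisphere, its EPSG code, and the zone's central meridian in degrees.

Zone 37S (EPSG:32737), central meridian 39°

UTM zone = ⌊(λ + 180)/6⌋ + 1; 37.3516° ∈ [36°, 42°) → zone 37.
Hemisphere: S (φ < 0).
Central meridian λ₀ = 6×37 − 183 = 39°.
EPSG code: 32737.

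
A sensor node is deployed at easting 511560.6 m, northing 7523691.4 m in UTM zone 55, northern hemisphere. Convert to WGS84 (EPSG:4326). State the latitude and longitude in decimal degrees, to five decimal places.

lat 67.82780°, lon 147.27450°

Zone 55N: λ₀ = 147°, k₀ = 0.9996, false easting 500000 m.
Meridian distance M = (N − FN)/k₀ = 7526702.1 m.
Inverse transverse Mercator on WGS84 gives φ = 67.82780020°, λ = 147.27449963°.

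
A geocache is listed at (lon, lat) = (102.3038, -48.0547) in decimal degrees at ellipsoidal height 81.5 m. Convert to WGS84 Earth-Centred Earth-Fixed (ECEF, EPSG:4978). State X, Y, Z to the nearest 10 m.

X -910180 m, Y 4173150 m, Z -4721000 m

WGS84: a = 6378137 m, e² = 0.006694380; N(φ) = a/√(1−e²sin²φ) = 6389980.373 m.
X = (N+h)·cosφ·cosλ = -910182.904 m; Y = (N+h)·cosφ·sinλ = 4173145.971 m; Z = (N(1−e²)+h)·sinφ = -4721004.536 m.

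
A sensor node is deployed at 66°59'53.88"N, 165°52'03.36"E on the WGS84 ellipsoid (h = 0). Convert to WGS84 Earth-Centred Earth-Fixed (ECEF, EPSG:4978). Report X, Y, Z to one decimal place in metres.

X -2423762.6 m, Y 610264.4 m, Z 5848339.3 m

WGS84: a = 6378137 m, e² = 0.006694380; N(φ) = a/√(1−e²sin²φ) = 6396303.355 m.
X = (N+h)·cosφ·cosλ = -2423762.642 m; Y = (N+h)·cosφ·sinλ = 610264.383 m; Z = (N(1−e²)+h)·sinφ = 5848339.263 m.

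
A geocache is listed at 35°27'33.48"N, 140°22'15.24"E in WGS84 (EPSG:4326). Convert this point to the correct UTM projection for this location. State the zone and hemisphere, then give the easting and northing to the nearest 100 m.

Longitude 140.3709° lies in the 6° band [138°, 144°), giving zone 54; latitude is north of the equator, so 54N.
Zone 54 central meridian λ₀ = 6×54 − 183 = 141°; Δλ = -0.6291°.
Transverse Mercator on WGS84 with k₀ = 0.9996 gives E = 442915.827 m, N = 3924161.431 m.

Zone 54N: E 442900 m, N 3924200 m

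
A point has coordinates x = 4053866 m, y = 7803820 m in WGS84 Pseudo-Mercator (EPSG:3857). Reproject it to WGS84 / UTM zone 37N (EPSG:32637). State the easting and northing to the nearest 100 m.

E 344000 m, N 6344100 m

Web Mercator inverse (R = 6378137 m) → φ = 57.21319841°, λ = 36.41649788°.
UTM 37N forward: E = 343978.143 m, N = 6344076.560 m.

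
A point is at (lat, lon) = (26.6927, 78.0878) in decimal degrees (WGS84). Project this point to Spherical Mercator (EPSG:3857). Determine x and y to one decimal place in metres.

x 8692694.1 m, y 3085130.9 m

Web Mercator is spherical with R = a = 6378137 m.
x = R·λ = 6378137 × 1.362889216 = 8692694.133 m.
y = R·ln tan(π/4 + φ/2) = 6378137 × 0.483704075 = 3085130.856 m.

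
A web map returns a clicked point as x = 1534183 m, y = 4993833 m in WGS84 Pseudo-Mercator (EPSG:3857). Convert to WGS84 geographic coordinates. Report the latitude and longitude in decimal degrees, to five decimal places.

R = 6378137 m. λ = x/R = 13.78180038°.
φ = 2·arctan(exp(y/R)) − 90° = 2·arctan(2.18794) − 90° = 40.87439792°.

lat 40.87440°, lon 13.78180°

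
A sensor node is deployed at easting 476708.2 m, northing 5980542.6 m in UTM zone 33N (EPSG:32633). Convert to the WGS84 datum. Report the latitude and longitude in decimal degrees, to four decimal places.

Zone 33N: λ₀ = 15°, k₀ = 0.9996, false easting 500000 m.
Meridian distance M = (N − FN)/k₀ = 5982935.8 m.
Inverse transverse Mercator on WGS84 gives φ = 53.97269973°, λ = 14.64490037°.

lat 53.9727°, lon 14.6449°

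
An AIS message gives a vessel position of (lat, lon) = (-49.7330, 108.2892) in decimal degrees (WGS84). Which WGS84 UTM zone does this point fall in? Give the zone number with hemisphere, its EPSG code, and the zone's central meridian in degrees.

Zone 49S (EPSG:32749), central meridian 111°

UTM zone = ⌊(λ + 180)/6⌋ + 1; 108.2892° ∈ [108°, 114°) → zone 49.
Hemisphere: S (φ < 0).
Central meridian λ₀ = 6×49 − 183 = 111°.
EPSG code: 32749.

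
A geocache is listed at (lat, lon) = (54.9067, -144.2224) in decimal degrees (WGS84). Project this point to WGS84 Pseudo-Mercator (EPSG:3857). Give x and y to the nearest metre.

x -16054764 m, y 7343780 m

Web Mercator is spherical with R = a = 6378137 m.
x = R·λ = 6378137 × -2.517155735 = -16054764.129 m.
y = R·ln tan(π/4 + φ/2) = 6378137 × 1.151398833 = 7343779.5003 m.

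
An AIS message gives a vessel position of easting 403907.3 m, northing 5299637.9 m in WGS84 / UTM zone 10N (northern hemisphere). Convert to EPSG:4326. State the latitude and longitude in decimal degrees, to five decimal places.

Zone 10N: λ₀ = -123°, k₀ = 0.9996, false easting 500000 m.
Meridian distance M = (N − FN)/k₀ = 5301758.6 m.
Inverse transverse Mercator on WGS84 gives φ = 47.84290016°, λ = -124.28429978°.

lat 47.84290°, lon -124.28430°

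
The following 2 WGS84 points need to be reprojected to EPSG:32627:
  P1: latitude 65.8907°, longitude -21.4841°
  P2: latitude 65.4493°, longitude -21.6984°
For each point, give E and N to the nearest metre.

P1: E 477935 m, N 7307812 m; P2: E 467621 m, N 7258709 m

UTM zone 27N: λ₀ = -21°, k₀ = 0.9996.
P1 (65.8907°, -21.4841°) → (477934.542, 7307812.330) m.
P2 (65.4493°, -21.6984°) → (467620.515, 7258709.191) m.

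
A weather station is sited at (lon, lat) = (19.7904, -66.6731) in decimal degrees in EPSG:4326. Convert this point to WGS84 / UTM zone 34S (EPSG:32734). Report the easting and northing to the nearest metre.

E 446554 m, N 2604543 m

Zone 34 central meridian λ₀ = 6×34 − 183 = 21°; Δλ = -1.2096°.
Transverse Mercator on WGS84 with k₀ = 0.9996 gives E = 446553.915 m, N = 2604542.961 m.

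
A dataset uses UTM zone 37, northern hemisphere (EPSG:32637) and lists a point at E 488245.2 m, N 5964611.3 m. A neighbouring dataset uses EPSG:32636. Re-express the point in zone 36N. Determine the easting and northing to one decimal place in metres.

E 882943.6 m, N 5980324.2 m

UTM 37N → geographic: φ = 53.82989988°, λ = 38.82140026°.
UTM 36N (λ₀ = 33°) forward: E = 882943.574 m, N = 5980324.164 m.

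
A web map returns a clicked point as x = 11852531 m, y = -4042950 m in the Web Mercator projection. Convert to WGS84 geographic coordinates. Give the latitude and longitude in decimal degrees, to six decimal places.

R = 6378137 m. λ = x/R = 106.47309753°.
φ = 2·arctan(exp(y/R)) − 90° = 2·arctan(0.53053) − 90° = -34.10529983°.

lat -34.105300°, lon 106.473098°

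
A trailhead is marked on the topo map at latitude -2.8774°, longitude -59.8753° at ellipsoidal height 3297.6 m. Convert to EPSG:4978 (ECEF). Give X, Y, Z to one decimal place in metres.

X 3198726.8 m, Y -5512614.7 m, Z -318200.9 m

WGS84: a = 6378137 m, e² = 0.006694380; N(φ) = a/√(1−e²sin²φ) = 6378190.798 m.
X = (N+h)·cosφ·cosλ = 3198726.785 m; Y = (N+h)·cosφ·sinλ = -5512614.684 m; Z = (N(1−e²)+h)·sinφ = -318200.918 m.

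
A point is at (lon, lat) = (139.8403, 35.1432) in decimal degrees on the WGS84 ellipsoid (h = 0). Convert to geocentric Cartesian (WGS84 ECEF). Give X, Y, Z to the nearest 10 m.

X -3990380 m, Y 3367320 m, Z 3650870 m

WGS84: a = 6378137 m, e² = 0.006694380; N(φ) = a/√(1−e²sin²φ) = 6385222.527 m.
X = (N+h)·cosφ·cosλ = -3990376.318 m; Y = (N+h)·cosφ·sinλ = 3367321.225 m; Z = (N(1−e²)+h)·sinφ = 3650869.277 m.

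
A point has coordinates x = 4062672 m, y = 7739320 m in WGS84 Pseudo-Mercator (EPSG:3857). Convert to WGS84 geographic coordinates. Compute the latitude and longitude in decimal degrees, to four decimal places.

lat 56.8981°, lon 36.4956°

R = 6378137 m. λ = x/R = 36.49560352°.
φ = 2·arctan(exp(y/R)) − 90° = 2·arctan(3.36495) − 90° = 56.89810170°.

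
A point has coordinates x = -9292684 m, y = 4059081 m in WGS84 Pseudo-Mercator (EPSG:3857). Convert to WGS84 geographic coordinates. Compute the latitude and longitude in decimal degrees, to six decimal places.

R = 6378137 m. λ = x/R = -83.47760068°.
φ = 2·arctan(exp(y/R)) − 90° = 2·arctan(1.88968) − 90° = 34.22519913°.

lat 34.225199°, lon -83.477601°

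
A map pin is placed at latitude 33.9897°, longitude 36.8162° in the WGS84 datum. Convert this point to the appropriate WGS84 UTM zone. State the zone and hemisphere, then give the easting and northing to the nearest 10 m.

Zone 37N: E 298290 m, N 3763160 m

Longitude 36.8162° lies in the 6° band [36°, 42°), giving zone 37; latitude is north of the equator, so 37N.
Zone 37 central meridian λ₀ = 6×37 − 183 = 39°; Δλ = -2.1838°.
Transverse Mercator on WGS84 with k₀ = 0.9996 gives E = 298288.006 m, N = 3763163.566 m.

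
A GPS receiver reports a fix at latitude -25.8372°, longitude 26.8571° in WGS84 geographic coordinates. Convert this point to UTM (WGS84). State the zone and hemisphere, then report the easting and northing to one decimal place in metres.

Longitude 26.8571° lies in the 6° band [24°, 30°), giving zone 35; latitude is south of the equator, so 35S.
Zone 35 central meridian λ₀ = 6×35 − 183 = 27°; Δλ = -0.1429°.
Transverse Mercator on WGS84 with k₀ = 0.9996 gives E = 485679.238 m, N = 7142337.246 m.

Zone 35S: E 485679.2 m, N 7142337.2 m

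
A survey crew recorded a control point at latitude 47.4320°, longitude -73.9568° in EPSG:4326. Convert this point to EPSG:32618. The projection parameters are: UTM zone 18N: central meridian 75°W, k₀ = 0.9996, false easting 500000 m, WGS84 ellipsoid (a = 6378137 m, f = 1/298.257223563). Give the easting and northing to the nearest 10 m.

Zone 18 central meridian λ₀ = 6×18 − 183 = -75°; Δλ = +1.0432°.
Transverse Mercator on WGS84 with k₀ = 0.9996 gives E = 578667.999 m, N = 5253699.988 m.

E 578670 m, N 5253700 m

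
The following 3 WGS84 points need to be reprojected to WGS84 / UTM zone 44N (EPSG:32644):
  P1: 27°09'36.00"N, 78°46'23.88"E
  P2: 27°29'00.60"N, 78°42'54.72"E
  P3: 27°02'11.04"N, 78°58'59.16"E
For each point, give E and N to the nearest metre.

P1: E 279358 m, N 3006115 m; P2: E 274256 m, N 3042067 m; P3: E 299933 m, N 2992068 m

UTM zone 44N: λ₀ = 81°, k₀ = 0.9996.
P1 (27.1600°, 78.7733°) → (279358.444, 3006114.670) m.
P2 (27.4835°, 78.7152°) → (274256.100, 3042067.071) m.
P3 (27.0364°, 78.9831°) → (299932.940, 2992067.966) m.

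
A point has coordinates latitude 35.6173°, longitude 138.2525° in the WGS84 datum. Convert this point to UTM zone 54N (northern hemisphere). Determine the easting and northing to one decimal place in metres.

E 251152.6 m, N 3944979.0 m

Zone 54 central meridian λ₀ = 6×54 − 183 = 141°; Δλ = -2.7475°.
Transverse Mercator on WGS84 with k₀ = 0.9996 gives E = 251152.554 m, N = 3944979.035 m.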